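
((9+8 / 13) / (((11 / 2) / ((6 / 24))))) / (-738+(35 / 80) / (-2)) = -2000 / 3378089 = -0.00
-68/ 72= -17/ 18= -0.94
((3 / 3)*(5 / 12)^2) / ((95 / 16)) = 5 / 171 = 0.03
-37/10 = -3.70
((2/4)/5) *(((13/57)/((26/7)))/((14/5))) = 1/456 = 0.00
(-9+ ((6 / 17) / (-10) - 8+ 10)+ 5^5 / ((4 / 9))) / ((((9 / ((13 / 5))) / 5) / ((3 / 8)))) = 31047029 / 8160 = 3804.78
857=857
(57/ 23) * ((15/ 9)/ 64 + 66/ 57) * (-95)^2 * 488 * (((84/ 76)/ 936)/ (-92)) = -165.86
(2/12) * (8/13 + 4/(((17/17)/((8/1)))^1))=212/39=5.44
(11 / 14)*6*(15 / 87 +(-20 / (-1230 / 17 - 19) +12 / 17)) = 27722277 / 5359403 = 5.17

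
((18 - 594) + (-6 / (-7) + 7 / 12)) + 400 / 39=-616219 / 1092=-564.30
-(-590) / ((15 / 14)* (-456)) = -413 / 342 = -1.21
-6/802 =-3/401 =-0.01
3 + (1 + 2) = 6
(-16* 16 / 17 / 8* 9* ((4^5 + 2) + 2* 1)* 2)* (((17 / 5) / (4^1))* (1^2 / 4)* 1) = -37008 / 5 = -7401.60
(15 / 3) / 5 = 1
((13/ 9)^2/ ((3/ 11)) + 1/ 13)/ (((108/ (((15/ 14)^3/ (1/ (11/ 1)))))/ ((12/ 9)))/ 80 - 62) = -335637500/ 2689796889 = -0.12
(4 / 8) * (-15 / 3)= -5 / 2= -2.50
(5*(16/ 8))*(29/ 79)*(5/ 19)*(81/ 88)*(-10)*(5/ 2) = -1468125/ 66044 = -22.23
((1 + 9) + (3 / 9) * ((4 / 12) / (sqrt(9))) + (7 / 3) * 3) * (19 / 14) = 4370 / 189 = 23.12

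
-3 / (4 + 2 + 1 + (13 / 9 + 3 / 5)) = -135 / 407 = -0.33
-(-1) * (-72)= -72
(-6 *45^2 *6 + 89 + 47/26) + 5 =-1892909/26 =-72804.19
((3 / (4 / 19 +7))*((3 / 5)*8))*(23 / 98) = 15732 / 33565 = 0.47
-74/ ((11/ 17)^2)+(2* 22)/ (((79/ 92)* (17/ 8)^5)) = -2382789853814/ 13572413063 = -175.56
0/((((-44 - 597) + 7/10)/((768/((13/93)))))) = 0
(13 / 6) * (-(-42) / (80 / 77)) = 7007 / 80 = 87.59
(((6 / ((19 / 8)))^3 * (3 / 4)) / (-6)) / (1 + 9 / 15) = -8640 / 6859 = -1.26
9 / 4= 2.25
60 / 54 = 10 / 9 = 1.11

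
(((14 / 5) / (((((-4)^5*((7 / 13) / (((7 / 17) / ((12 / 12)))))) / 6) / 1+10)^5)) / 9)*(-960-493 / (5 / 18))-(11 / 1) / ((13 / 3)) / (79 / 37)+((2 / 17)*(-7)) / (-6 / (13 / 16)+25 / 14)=-4601644144107774064367670971 / 4416962042961138178216719400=-1.04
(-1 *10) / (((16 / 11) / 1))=-55 / 8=-6.88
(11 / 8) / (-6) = -11 / 48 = -0.23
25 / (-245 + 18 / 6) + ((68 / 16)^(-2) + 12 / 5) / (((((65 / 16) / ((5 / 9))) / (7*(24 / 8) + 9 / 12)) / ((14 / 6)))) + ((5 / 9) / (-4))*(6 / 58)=40158140111 / 2372996340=16.92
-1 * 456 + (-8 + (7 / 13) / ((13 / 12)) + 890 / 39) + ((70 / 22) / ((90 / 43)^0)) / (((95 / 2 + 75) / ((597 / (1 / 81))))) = 31830196 / 39039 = 815.34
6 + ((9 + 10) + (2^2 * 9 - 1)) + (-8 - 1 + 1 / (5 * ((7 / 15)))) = 51.43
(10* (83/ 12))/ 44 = 415/ 264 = 1.57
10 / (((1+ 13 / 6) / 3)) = 180 / 19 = 9.47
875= 875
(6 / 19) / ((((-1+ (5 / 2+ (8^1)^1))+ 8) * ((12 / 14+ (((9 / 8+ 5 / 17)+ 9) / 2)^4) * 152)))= 8210448384 / 50998775853248315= 0.00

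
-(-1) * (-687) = -687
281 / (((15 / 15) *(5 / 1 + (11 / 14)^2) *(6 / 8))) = 220304 / 3303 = 66.70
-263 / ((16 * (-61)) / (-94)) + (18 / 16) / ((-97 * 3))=-149900 / 5917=-25.33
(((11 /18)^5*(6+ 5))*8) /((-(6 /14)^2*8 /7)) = -607645423 /17006112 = -35.73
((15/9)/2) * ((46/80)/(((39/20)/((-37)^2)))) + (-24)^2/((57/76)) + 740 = 863179/468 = 1844.40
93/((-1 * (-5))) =93/5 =18.60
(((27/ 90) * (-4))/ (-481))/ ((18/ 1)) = 1/ 7215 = 0.00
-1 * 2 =-2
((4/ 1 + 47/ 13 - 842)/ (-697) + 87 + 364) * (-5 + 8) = 12292074/ 9061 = 1356.59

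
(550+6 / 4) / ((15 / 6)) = 1103 / 5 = 220.60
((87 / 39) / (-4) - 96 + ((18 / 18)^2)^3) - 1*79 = -9077 / 52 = -174.56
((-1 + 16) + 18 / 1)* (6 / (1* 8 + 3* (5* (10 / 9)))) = 297 / 37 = 8.03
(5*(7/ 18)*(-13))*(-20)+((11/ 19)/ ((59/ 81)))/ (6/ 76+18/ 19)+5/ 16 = 506.64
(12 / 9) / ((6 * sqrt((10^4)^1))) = 1 / 450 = 0.00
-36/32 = -9/8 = -1.12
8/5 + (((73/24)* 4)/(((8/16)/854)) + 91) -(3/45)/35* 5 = 730564/35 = 20873.26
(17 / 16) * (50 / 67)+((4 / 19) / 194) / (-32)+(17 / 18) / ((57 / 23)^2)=0.95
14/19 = 0.74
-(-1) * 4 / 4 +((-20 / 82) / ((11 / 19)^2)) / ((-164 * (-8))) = 3252611 / 3254416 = 1.00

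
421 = 421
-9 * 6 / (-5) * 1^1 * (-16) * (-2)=1728 / 5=345.60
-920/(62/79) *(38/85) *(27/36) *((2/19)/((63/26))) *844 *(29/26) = -177891568/11067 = -16074.06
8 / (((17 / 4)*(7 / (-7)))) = -32 / 17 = -1.88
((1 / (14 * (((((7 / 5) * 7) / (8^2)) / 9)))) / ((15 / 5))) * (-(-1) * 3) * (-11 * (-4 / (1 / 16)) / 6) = 168960 / 343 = 492.59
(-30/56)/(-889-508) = 15/39116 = 0.00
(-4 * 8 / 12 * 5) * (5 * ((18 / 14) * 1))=-600 / 7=-85.71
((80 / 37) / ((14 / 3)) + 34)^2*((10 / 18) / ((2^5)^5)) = 99591845 / 5064445919232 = 0.00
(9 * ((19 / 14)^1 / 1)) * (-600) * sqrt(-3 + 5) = -51300 * sqrt(2) / 7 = -10364.17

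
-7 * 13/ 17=-91/ 17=-5.35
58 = 58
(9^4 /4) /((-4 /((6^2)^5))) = -24794911296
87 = 87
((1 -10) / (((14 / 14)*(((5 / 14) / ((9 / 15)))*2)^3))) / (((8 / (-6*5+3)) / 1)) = 18.00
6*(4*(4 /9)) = 32 /3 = 10.67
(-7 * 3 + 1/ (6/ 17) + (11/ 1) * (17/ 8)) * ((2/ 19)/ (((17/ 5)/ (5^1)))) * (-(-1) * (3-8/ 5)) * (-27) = -39375/ 1292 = -30.48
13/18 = 0.72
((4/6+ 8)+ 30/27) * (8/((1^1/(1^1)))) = 704/9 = 78.22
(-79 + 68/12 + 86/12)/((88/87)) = -11513/176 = -65.41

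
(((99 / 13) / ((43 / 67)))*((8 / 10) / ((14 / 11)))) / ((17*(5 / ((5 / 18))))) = 0.02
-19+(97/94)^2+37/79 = -12192593/698044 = -17.47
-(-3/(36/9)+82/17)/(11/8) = -554/187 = -2.96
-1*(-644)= 644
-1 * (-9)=9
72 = 72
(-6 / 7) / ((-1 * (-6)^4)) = 0.00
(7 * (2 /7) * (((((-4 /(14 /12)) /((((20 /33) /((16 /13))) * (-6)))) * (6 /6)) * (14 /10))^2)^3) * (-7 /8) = -37917664877740032 /1178420166015625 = -32.18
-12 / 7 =-1.71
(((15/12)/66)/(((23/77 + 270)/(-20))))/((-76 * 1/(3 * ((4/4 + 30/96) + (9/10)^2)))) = 5943/50617216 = 0.00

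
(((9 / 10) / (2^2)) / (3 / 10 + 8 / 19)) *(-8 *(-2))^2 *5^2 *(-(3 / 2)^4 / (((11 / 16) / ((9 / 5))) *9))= -4432320 / 1507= -2941.15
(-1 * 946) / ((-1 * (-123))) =-946 / 123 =-7.69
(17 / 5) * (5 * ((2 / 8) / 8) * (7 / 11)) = 119 / 352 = 0.34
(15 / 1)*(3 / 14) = 45 / 14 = 3.21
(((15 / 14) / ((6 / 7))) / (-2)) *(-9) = 45 / 8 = 5.62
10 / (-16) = -0.62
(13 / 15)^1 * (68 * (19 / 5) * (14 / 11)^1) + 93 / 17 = 4074173 / 14025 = 290.49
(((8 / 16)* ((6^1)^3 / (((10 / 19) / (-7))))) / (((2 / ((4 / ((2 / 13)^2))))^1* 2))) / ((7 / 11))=-953667 / 10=-95366.70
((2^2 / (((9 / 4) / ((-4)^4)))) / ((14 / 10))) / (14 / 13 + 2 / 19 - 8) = -1264640 / 26523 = -47.68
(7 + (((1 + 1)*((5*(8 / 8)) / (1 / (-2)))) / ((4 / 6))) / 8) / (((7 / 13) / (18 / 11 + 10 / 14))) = 30589 / 2156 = 14.19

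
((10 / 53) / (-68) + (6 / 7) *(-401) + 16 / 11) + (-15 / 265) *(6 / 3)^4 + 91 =-34989343 / 138754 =-252.17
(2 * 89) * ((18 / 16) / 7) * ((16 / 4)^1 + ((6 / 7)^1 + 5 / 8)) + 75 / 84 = 247307 / 1568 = 157.72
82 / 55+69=3877 / 55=70.49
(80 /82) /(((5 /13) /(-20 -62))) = -208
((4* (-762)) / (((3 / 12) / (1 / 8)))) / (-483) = 508 / 161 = 3.16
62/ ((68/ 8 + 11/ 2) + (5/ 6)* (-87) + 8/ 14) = -868/ 811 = -1.07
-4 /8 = -1 /2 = -0.50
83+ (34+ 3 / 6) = 235 / 2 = 117.50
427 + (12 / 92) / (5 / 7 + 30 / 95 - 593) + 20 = 269814431 / 603612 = 447.00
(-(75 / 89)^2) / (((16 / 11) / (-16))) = 61875 / 7921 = 7.81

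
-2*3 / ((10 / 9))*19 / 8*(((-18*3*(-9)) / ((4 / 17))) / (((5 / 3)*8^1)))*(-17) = 108079353 / 3200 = 33774.80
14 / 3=4.67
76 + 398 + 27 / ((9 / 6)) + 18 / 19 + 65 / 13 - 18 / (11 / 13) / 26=103900 / 209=497.13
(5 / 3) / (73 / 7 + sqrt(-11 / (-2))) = 5110 / 30357 - 245 * sqrt(22) / 30357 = 0.13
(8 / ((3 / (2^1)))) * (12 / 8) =8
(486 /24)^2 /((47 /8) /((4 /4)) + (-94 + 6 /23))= -50301 /10778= -4.67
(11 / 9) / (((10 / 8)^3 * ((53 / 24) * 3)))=5632 / 59625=0.09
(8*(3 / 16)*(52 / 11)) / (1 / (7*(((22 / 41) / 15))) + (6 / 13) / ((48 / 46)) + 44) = 28392 / 193937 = 0.15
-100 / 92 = -25 / 23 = -1.09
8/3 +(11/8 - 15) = -263/24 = -10.96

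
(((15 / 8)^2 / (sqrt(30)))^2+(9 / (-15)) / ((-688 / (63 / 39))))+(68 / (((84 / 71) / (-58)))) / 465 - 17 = -212457178303 / 8943427584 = -23.76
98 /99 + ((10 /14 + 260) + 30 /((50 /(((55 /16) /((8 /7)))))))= 23374291 /88704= 263.51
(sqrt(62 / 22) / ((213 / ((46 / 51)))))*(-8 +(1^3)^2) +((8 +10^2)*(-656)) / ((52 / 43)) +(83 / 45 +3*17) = -34241806 / 585 -322*sqrt(341) / 119493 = -58533.05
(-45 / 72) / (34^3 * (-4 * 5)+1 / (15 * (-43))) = 3225 / 4056172808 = 0.00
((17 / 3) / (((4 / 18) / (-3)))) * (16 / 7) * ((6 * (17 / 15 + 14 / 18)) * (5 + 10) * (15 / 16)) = -197370 / 7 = -28195.71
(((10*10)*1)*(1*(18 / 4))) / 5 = 90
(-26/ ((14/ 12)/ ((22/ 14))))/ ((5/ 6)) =-10296/ 245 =-42.02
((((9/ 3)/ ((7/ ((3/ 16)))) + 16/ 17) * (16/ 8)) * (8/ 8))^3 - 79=-60803327607/ 862801408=-70.47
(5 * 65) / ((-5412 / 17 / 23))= -127075 / 5412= -23.48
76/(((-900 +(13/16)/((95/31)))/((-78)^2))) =-702823680/1367597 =-513.91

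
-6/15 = -2/5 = -0.40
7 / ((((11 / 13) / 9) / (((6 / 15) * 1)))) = 1638 / 55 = 29.78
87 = 87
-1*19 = -19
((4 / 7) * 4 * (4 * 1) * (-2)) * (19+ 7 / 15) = -37376 / 105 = -355.96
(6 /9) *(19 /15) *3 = 38 /15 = 2.53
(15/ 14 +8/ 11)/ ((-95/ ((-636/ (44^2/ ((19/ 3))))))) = 14681/ 372680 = 0.04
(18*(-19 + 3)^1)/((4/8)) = -576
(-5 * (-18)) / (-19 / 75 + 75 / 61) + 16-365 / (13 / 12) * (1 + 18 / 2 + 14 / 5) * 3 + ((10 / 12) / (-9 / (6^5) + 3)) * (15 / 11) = -12829.27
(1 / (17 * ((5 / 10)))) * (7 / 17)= 14 / 289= 0.05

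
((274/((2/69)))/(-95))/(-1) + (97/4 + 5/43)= 123.87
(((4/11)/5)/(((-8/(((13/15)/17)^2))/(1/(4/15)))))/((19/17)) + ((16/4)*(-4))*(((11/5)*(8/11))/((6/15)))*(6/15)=-54574249/2131800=-25.60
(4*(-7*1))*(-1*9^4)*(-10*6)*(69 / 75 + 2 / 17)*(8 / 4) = -1944365472 / 85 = -22874887.91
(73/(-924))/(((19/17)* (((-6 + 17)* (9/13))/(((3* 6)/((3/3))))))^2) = -3565393/10090311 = -0.35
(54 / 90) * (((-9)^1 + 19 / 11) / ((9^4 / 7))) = -112 / 24057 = -0.00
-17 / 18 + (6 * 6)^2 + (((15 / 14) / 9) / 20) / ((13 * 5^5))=26516262503 / 20475000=1295.06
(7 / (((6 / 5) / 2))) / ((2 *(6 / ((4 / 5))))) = 7 / 9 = 0.78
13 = 13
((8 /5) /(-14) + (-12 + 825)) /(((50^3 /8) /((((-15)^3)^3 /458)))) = -14000025825 /3206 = -4366820.28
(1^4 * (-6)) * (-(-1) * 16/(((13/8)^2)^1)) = -6144/169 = -36.36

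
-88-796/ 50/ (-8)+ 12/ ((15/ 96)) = -921/ 100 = -9.21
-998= -998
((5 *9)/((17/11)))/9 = 55/17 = 3.24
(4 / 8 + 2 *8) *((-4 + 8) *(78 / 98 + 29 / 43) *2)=408936 / 2107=194.08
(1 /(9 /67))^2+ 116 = 13885 /81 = 171.42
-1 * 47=-47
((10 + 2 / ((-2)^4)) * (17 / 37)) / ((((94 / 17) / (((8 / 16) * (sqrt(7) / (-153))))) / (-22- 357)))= 57987 * sqrt(7) / 55648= 2.76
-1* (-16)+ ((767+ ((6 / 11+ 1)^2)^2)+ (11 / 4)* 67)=56980113 / 58564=972.95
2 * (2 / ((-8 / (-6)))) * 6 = 18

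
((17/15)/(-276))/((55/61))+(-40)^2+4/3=364622563/227700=1601.33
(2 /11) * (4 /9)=8 /99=0.08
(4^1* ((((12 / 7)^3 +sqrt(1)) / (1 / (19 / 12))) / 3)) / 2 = 39349 / 6174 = 6.37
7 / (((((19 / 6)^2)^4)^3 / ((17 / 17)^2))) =33168669368251318272 / 4898762930960846817716295277921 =0.00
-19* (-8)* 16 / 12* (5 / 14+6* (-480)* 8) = -98056720 / 21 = -4669367.62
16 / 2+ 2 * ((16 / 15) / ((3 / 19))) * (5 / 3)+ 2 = 878 / 27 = 32.52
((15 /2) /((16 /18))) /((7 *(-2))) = -135 /224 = -0.60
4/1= 4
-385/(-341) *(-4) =-140/31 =-4.52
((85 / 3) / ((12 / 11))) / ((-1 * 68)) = -55 / 144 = -0.38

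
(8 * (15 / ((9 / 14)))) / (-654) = -280 / 981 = -0.29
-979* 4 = -3916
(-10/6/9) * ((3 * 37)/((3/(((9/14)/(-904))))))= 185/37968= 0.00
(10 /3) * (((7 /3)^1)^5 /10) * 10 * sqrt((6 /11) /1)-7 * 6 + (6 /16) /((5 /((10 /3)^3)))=-353 /9 + 168070 * sqrt(66) /8019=131.05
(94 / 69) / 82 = 47 / 2829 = 0.02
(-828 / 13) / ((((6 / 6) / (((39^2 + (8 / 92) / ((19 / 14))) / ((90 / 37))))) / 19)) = -9837634 / 13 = -756741.08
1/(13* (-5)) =-1/65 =-0.02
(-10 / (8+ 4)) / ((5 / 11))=-11 / 6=-1.83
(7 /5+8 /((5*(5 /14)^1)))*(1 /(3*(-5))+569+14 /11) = 4610116 /1375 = 3352.81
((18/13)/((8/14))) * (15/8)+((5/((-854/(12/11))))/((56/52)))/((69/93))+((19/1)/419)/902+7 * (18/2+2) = 220319765965755/2702138783344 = 81.54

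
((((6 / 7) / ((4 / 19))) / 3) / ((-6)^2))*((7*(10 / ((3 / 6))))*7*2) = 73.89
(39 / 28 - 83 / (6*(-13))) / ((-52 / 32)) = -5366 / 3549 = -1.51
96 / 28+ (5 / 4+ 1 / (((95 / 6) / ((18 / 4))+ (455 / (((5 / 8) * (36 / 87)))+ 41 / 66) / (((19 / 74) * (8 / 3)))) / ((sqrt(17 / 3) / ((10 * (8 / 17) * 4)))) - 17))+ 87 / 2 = 148628690531640 * sqrt(51) / 21603771055832793469+ 29143487179141340959685 / 604905589563318217132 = 48.18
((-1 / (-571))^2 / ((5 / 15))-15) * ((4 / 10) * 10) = -19562448 / 326041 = -60.00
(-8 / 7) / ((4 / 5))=-10 / 7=-1.43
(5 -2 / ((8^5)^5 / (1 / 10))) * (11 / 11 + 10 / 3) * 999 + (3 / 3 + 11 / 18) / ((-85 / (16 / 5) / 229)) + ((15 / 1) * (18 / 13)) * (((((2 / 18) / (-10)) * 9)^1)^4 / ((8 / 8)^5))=203176429962803046632574168032891 / 9392786934427724330041344000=21631.11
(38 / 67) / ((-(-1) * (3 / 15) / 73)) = 207.01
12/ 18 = 0.67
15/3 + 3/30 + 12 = 171/10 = 17.10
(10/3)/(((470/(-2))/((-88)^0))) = -2/141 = -0.01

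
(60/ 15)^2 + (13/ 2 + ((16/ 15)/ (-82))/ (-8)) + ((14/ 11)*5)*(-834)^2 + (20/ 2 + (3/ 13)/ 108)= 4671249287321/ 1055340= 4426297.96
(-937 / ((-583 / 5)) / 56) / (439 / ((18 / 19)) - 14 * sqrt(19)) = 0.00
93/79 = 1.18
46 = 46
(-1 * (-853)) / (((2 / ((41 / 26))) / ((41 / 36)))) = 1433893 / 1872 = 765.97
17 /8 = 2.12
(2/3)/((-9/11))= -22/27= -0.81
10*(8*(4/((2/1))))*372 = 59520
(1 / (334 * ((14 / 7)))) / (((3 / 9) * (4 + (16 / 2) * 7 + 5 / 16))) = 12 / 161155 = 0.00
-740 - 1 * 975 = -1715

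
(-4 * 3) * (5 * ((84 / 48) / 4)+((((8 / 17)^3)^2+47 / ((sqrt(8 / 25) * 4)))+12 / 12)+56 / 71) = -705 * sqrt(2) / 4 - 327981584271 / 6855069596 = -297.10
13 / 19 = 0.68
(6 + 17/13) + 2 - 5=56/13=4.31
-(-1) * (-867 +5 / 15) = -2600 / 3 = -866.67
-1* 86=-86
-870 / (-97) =870 / 97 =8.97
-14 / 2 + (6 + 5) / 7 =-38 / 7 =-5.43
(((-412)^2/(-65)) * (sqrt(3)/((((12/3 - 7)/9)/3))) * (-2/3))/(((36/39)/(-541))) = 15905683.07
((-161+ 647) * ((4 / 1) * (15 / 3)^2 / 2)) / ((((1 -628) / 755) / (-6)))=36693000 / 209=175564.59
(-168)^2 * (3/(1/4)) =338688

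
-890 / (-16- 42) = 445 / 29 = 15.34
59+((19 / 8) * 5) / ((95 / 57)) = 529 / 8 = 66.12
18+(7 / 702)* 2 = 6325 / 351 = 18.02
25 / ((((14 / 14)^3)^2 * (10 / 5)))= 25 / 2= 12.50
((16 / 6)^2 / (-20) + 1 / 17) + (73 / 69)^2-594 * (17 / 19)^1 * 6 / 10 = -489116144 / 1537803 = -318.06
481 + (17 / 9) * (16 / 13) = 56549 / 117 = 483.32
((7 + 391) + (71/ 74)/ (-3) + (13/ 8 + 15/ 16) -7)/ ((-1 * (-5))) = 698399/ 8880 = 78.65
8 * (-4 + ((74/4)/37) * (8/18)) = -272/9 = -30.22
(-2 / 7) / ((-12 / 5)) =5 / 42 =0.12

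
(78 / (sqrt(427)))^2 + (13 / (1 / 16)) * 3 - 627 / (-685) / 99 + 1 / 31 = 17362780048 / 27202035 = 638.29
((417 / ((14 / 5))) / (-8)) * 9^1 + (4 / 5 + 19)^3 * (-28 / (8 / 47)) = -1277081.03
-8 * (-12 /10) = 48 /5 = 9.60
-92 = -92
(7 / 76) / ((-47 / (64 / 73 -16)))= 1932 / 65189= 0.03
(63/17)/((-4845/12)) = -252/27455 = -0.01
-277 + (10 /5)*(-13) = -303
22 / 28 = 0.79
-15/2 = -7.50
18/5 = 3.60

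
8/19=0.42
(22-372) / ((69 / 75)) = -8750 / 23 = -380.43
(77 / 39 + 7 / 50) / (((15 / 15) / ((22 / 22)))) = 4123 / 1950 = 2.11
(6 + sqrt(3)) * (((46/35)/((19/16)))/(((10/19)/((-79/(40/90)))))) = -392472/175 - 65412 * sqrt(3)/175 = -2890.11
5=5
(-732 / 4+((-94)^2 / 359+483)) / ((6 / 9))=174804 / 359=486.92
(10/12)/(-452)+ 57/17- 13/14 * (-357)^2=-118342.15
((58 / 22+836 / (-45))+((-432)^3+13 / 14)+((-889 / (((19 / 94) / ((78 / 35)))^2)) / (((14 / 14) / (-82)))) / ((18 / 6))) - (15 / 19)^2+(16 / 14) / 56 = -6800624980393933 / 87560550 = -77667682.31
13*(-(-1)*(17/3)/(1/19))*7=29393/3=9797.67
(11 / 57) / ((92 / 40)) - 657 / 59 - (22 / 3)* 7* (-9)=34880401 / 77349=450.95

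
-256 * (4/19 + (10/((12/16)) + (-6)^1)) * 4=-440320/57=-7724.91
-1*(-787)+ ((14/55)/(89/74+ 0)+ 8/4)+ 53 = 4122626/4895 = 842.21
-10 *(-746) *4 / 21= 29840 / 21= 1420.95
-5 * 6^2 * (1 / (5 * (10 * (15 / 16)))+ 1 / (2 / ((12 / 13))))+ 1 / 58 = -86.90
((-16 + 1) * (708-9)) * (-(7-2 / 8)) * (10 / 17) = 1415475 / 34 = 41631.62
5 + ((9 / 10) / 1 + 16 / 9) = 691 / 90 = 7.68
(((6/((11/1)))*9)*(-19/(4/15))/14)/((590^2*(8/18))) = -13851/85771840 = -0.00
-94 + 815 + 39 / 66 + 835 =34245 / 22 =1556.59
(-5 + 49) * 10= 440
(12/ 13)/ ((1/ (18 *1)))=216/ 13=16.62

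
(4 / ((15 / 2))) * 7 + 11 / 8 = 613 / 120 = 5.11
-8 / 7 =-1.14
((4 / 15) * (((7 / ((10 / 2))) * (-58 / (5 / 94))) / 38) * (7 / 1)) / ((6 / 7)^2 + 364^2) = -6545126 / 11564480625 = -0.00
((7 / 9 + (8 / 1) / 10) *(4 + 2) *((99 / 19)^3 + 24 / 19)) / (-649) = -2.08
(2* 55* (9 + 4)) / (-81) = -1430 / 81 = -17.65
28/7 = 4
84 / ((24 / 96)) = 336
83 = 83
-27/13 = -2.08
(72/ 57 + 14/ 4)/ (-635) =-181/ 24130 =-0.01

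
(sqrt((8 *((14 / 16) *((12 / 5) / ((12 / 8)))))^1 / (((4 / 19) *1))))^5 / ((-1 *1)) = -70756 *sqrt(1330) / 125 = -20643.30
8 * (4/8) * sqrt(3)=4 * sqrt(3)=6.93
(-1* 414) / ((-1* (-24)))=-69 / 4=-17.25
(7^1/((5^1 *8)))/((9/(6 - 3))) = 7/120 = 0.06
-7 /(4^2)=-7 /16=-0.44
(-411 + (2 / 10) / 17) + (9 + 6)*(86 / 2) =19891 / 85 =234.01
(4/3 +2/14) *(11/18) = 341/378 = 0.90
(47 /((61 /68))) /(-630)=-0.08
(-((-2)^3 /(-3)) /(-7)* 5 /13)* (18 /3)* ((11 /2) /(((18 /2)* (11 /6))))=80 /273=0.29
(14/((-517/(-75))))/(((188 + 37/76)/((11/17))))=1064/152609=0.01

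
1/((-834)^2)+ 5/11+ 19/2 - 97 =-665994859/7651116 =-87.05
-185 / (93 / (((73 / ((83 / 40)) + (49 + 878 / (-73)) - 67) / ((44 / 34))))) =-16366580 / 2066119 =-7.92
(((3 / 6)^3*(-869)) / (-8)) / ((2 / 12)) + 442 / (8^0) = 16751 / 32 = 523.47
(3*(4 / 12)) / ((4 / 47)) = 47 / 4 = 11.75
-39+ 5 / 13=-502 / 13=-38.62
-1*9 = -9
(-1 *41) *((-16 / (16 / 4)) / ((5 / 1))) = 164 / 5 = 32.80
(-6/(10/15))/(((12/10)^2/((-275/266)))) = 6875/1064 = 6.46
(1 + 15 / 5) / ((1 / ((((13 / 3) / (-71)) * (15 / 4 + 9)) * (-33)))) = 7293 / 71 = 102.72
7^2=49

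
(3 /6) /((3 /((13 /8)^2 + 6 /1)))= 553 /384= 1.44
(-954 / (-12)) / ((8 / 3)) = 477 / 16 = 29.81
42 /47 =0.89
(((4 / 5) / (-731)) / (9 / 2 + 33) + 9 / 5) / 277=0.01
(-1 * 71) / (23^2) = -71 / 529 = -0.13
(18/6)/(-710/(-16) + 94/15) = 360/6077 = 0.06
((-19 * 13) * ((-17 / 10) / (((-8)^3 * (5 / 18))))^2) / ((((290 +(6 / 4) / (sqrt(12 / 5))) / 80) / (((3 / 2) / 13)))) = -38695077 / 34446976000 +1334313 * sqrt(15) / 1377879040000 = -0.00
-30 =-30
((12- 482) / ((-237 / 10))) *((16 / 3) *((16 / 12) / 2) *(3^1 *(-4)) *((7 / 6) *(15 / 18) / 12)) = -1316000 / 19197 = -68.55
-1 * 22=-22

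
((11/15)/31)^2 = 121/216225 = 0.00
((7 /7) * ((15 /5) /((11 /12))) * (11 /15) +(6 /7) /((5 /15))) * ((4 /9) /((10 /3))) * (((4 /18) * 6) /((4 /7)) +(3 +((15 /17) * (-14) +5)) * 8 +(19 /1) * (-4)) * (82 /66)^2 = -98082988 /883575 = -111.01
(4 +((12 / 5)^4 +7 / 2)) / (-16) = -50847 / 20000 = -2.54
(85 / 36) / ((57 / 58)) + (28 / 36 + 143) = 149981 / 1026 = 146.18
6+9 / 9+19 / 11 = 8.73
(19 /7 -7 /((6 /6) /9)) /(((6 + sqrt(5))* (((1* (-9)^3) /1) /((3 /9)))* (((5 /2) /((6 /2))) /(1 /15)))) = 0.00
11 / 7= 1.57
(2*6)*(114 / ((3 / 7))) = 3192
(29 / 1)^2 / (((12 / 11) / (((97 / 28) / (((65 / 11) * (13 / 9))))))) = 29612451 / 94640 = 312.90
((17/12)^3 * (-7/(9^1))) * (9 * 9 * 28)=-240737/48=-5015.35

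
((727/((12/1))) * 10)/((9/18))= 3635/3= 1211.67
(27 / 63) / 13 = 3 / 91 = 0.03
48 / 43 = 1.12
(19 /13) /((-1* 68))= -19 /884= -0.02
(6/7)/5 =6/35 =0.17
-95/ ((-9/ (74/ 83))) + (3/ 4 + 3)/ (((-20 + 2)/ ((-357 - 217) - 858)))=229885/ 747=307.74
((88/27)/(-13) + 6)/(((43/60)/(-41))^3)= -1112660624000/1033591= -1076499.92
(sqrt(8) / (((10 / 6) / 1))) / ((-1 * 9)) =-2 * sqrt(2) / 15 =-0.19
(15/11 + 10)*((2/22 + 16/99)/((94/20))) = 31250/51183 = 0.61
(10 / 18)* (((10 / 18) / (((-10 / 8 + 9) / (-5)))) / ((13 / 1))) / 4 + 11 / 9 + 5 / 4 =322303 / 130572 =2.47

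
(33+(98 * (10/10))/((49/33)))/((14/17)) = 1683/14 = 120.21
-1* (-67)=67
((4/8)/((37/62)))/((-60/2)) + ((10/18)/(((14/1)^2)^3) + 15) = 187700039101/12536677440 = 14.97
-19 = -19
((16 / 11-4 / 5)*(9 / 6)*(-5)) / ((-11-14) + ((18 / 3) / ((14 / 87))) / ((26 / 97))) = -9828 / 228437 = -0.04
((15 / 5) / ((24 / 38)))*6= 57 / 2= 28.50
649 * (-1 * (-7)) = 4543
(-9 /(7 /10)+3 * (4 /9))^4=17635.36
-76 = -76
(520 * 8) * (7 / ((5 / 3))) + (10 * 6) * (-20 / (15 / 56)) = 12992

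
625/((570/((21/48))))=875/1824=0.48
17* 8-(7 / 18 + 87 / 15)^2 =791351 / 8100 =97.70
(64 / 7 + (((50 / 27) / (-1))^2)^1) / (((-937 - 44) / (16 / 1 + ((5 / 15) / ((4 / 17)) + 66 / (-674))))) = -1123323443 / 5061109473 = -0.22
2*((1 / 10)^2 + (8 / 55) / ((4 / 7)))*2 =291 / 275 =1.06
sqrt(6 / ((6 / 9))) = 3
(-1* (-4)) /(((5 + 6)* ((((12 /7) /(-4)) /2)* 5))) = -56 /165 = -0.34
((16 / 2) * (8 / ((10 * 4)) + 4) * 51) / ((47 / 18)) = 154224 / 235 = 656.27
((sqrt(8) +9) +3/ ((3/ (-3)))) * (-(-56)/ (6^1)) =56 * sqrt(2)/ 3 +56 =82.40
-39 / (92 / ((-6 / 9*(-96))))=-624 / 23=-27.13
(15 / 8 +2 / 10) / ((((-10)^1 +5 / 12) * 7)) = -249 / 8050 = -0.03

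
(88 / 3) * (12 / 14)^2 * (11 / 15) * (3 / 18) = 1936 / 735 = 2.63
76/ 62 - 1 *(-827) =25675/ 31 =828.23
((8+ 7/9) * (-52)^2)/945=213616/8505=25.12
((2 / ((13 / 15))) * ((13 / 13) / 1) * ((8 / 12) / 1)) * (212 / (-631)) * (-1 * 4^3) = 271360 / 8203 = 33.08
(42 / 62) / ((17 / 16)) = 336 / 527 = 0.64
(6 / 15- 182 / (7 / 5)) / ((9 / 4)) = -57.60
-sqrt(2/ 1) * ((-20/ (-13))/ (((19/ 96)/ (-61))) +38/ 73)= 8540374 * sqrt(2)/ 18031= 669.84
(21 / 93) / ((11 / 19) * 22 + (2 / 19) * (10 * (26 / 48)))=798 / 47027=0.02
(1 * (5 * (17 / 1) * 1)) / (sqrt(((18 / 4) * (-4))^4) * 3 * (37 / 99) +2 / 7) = 6545 / 27994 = 0.23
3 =3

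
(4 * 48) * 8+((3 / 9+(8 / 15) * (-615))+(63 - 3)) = 3805 / 3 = 1268.33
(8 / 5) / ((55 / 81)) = 648 / 275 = 2.36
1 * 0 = 0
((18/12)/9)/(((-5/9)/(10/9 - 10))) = 8/3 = 2.67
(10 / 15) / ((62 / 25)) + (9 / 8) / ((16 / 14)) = 7459 / 5952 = 1.25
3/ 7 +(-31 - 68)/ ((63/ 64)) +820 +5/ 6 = 30269/ 42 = 720.69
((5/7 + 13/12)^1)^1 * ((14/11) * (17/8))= 2567/528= 4.86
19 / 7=2.71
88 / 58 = 44 / 29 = 1.52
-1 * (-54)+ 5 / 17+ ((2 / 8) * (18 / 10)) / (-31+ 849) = 15100433 / 278120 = 54.29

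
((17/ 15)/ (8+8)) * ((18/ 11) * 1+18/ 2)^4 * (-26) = -13804302447/ 585640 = -23571.31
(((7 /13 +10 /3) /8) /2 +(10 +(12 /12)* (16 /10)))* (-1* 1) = -36947 /3120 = -11.84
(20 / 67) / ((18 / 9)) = 10 / 67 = 0.15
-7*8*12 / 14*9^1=-432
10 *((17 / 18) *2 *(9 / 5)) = 34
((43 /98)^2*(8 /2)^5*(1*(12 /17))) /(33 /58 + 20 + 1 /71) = 23390767104 /3459689737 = 6.76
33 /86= 0.38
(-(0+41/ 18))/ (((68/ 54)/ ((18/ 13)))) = -1107/ 442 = -2.50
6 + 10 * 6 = 66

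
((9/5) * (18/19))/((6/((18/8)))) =243/380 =0.64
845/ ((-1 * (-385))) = 169/ 77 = 2.19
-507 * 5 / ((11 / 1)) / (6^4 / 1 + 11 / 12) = -0.18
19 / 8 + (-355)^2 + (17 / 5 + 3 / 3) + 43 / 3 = 126046.11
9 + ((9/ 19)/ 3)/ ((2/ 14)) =192/ 19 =10.11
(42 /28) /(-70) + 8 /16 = 67 /140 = 0.48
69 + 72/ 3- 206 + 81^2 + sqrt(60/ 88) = sqrt(330)/ 22 + 6448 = 6448.83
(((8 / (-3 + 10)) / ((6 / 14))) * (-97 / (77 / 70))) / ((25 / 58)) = -90016 / 165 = -545.55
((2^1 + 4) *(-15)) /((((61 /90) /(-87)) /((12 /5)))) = 1691280 /61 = 27725.90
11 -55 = -44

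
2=2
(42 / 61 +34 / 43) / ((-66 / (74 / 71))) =-143560 / 6145689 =-0.02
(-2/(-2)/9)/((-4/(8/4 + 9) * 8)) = -11/288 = -0.04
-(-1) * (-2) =-2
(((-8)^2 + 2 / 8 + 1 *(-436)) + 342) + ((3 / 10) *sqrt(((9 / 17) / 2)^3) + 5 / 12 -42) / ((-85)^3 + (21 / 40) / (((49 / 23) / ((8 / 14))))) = -107428617107 / 3611054172 -3969 *sqrt(34) / 347864885236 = -29.75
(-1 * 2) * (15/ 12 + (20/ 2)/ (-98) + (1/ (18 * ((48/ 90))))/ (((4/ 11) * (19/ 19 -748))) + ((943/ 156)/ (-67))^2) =-6161766502301/ 2665779506208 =-2.31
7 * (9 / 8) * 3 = 189 / 8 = 23.62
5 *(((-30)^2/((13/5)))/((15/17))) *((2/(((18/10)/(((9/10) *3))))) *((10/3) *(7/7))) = 255000/13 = 19615.38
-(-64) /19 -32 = -544 /19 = -28.63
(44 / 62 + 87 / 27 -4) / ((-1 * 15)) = 19 / 4185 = 0.00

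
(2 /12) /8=1 /48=0.02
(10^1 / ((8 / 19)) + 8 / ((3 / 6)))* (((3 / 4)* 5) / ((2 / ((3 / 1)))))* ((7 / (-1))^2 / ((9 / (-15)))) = -584325 / 32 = -18260.16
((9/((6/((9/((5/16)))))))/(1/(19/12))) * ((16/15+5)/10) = 5187/125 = 41.50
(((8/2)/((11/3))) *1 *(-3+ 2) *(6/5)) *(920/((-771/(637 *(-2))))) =-5625984/2827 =-1990.09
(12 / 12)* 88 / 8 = 11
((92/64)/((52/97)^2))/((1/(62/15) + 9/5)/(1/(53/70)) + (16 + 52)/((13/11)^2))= 0.10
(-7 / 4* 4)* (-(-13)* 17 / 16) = -1547 / 16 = -96.69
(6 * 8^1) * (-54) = -2592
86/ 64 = 43/ 32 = 1.34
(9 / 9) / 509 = 1 / 509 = 0.00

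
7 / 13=0.54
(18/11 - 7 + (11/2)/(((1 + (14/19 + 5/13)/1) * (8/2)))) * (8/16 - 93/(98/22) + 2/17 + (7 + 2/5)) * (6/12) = 3327561749/109746560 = 30.32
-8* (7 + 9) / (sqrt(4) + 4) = -21.33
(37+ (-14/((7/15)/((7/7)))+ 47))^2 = 2916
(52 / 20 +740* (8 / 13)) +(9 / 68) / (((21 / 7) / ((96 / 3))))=459.40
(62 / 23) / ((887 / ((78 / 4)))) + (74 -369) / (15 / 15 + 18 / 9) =-6014668 / 61203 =-98.27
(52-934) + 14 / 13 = -11452 / 13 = -880.92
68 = 68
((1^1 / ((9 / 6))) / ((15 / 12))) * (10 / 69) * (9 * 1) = 0.70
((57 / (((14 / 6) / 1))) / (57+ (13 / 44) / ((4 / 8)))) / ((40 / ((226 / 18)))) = 23617 / 177380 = 0.13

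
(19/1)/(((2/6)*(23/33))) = 1881/23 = 81.78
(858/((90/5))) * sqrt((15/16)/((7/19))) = 143 * sqrt(1995)/84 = 76.04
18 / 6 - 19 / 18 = 35 / 18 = 1.94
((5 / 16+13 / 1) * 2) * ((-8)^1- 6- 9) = -4899 / 8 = -612.38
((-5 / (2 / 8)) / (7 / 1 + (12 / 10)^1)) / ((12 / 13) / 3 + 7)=-260 / 779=-0.33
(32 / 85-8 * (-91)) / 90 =30956 / 3825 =8.09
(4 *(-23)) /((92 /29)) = -29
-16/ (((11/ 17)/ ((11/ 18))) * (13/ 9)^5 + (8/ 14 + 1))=-12492144/ 6425009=-1.94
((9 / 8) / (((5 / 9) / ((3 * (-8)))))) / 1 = -243 / 5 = -48.60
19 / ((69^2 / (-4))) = -76 / 4761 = -0.02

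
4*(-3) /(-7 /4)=6.86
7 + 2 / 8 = 29 / 4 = 7.25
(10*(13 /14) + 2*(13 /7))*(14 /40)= 91 /20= 4.55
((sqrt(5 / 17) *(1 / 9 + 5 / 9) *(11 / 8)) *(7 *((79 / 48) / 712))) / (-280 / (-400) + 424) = 30415 *sqrt(85) / 14804838144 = 0.00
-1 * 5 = -5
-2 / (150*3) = -1 / 225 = -0.00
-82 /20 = -4.10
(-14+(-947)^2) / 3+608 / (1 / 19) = 310483.67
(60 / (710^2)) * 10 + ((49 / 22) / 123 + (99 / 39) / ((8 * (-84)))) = 0.02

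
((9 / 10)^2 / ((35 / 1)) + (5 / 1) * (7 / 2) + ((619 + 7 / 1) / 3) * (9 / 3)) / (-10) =-2252331 / 35000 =-64.35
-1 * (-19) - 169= -150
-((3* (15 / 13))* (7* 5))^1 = -1575 / 13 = -121.15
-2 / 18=-1 / 9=-0.11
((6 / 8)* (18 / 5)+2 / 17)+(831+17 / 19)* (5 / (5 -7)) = -6708449 / 3230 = -2076.92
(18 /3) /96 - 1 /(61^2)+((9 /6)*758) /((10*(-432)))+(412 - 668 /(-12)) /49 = 2453106599 /262553760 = 9.34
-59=-59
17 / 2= 8.50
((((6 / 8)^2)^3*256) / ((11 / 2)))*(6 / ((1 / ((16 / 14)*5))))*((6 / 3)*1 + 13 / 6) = 91125 / 77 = 1183.44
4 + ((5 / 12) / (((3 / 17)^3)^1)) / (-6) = -16789 / 1944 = -8.64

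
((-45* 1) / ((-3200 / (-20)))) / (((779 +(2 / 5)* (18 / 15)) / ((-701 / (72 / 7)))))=122675 / 4988672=0.02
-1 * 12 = -12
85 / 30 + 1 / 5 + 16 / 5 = 6.23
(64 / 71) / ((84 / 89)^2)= 31684 / 31311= 1.01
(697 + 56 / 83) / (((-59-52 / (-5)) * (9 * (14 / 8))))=-1158140 / 1270647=-0.91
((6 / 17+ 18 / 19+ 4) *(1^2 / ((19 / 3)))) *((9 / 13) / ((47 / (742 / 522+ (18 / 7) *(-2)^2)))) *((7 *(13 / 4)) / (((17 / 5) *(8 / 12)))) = 205976070 / 142200427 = 1.45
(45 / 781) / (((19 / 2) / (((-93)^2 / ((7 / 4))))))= 3113640 / 103873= 29.98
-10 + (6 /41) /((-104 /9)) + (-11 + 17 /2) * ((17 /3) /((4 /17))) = -898267 /12792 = -70.22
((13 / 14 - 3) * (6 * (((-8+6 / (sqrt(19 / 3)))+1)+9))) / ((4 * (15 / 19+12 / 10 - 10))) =8265 / 10654+1305 * sqrt(57) / 10654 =1.70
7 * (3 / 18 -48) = -2009 / 6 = -334.83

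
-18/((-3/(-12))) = -72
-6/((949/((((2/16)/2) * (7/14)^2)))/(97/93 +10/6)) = -63/235352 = -0.00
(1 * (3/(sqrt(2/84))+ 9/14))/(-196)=-3 * sqrt(42)/196 - 9/2744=-0.10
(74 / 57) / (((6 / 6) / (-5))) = -370 / 57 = -6.49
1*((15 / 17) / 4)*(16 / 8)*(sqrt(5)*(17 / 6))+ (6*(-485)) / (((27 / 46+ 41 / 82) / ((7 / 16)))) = -46851 / 40+ 5*sqrt(5) / 4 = -1168.48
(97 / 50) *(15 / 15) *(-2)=-97 / 25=-3.88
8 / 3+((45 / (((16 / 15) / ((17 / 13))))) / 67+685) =688.49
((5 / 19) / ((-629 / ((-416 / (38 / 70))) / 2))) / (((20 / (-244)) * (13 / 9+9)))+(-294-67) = -3860673163 / 10672243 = -361.75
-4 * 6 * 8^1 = -192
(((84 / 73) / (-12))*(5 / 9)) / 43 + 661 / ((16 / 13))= 242760283 / 452016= 537.06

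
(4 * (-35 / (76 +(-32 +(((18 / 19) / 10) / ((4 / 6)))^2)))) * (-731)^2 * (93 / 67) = -251161425942000 / 106471643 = -2358951.35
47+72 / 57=917 / 19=48.26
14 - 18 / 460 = 3211 / 230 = 13.96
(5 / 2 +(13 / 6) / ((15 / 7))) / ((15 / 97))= 15326 / 675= 22.71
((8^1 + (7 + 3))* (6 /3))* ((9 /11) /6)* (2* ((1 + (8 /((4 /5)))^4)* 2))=2160216 /11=196383.27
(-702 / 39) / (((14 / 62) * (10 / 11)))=-3069 / 35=-87.69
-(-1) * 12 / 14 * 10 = 60 / 7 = 8.57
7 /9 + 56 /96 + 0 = 49 /36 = 1.36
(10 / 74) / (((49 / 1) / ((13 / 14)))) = 65 / 25382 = 0.00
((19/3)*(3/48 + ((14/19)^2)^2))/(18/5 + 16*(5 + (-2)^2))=3724885/242973216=0.02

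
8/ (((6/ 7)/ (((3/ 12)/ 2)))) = 7/ 6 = 1.17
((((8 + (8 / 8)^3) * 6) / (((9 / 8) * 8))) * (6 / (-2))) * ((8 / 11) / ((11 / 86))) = -12384 / 121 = -102.35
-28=-28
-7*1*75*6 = -3150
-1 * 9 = -9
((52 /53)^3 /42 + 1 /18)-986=-18494419009 /18758502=-985.92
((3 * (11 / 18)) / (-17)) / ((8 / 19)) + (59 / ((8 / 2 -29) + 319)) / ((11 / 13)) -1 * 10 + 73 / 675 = -980777891 / 98960400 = -9.91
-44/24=-1.83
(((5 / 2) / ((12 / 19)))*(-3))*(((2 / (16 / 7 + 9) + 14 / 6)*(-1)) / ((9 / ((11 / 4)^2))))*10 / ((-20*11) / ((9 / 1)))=-621775 / 60672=-10.25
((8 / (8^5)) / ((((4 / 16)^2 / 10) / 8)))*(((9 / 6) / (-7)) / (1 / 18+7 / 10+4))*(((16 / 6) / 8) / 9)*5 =-125 / 47936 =-0.00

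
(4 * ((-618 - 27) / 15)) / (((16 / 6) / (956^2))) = -58948872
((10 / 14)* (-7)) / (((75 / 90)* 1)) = -6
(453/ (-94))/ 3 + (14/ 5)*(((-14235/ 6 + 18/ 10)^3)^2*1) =58405735340976360193765433121/ 117500000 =497070088008309448457.58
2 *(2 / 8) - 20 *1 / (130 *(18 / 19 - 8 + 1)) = 1571 / 2990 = 0.53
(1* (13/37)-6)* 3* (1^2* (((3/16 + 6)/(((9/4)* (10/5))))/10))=-6897/2960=-2.33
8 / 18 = 4 / 9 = 0.44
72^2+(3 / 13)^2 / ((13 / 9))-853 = 9515288 / 2197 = 4331.04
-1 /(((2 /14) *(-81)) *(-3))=-7 /243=-0.03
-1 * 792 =-792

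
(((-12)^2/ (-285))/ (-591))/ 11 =0.00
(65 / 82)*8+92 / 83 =25352 / 3403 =7.45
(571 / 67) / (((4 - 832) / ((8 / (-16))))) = 571 / 110952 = 0.01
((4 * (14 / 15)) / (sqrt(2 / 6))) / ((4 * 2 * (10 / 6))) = 7 * sqrt(3) / 25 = 0.48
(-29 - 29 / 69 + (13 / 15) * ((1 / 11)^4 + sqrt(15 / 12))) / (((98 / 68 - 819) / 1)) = 5052598934 / 140406677565 - 221 * sqrt(5) / 416955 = 0.03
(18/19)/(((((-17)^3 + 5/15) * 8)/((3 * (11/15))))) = -297/5600440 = -0.00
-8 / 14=-4 / 7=-0.57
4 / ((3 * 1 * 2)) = 2 / 3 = 0.67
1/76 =0.01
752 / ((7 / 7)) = 752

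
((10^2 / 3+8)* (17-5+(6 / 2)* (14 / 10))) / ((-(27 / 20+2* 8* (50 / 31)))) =-415152 / 16837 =-24.66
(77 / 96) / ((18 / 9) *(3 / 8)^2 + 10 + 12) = 77 / 2139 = 0.04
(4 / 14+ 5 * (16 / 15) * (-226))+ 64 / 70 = -18062 / 15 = -1204.13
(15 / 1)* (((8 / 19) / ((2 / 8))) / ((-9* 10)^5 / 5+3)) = -160 / 7479539981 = -0.00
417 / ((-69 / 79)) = -10981 / 23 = -477.43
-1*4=-4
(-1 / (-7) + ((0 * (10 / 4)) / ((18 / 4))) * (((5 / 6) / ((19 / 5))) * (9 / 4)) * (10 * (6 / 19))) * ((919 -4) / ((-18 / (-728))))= 15860 / 3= 5286.67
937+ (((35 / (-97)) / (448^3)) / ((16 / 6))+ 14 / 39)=937.36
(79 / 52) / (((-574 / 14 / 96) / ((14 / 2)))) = -24.90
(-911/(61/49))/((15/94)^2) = -394430204/13725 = -28738.08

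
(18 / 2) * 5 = 45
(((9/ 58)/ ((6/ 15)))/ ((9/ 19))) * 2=95/ 58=1.64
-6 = -6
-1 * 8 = -8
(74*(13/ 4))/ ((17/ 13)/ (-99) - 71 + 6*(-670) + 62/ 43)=-26619021/ 452641936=-0.06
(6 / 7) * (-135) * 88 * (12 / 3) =-285120 / 7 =-40731.43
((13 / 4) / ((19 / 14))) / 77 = 0.03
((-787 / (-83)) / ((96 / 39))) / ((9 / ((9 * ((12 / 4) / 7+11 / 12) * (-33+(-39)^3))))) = -2859042719 / 9296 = -307556.23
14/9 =1.56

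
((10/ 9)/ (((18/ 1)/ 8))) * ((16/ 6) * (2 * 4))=2560/ 243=10.53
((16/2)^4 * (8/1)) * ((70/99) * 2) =46338.59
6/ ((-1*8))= -3/ 4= -0.75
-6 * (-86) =516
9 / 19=0.47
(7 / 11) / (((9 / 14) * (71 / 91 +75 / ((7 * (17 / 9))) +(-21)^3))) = -21658 / 202480245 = -0.00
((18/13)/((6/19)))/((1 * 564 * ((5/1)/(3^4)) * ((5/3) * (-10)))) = -4617/611000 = -0.01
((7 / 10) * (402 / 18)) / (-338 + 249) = -469 / 2670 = -0.18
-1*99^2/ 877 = -11.18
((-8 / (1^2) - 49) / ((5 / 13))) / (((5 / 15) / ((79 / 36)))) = -975.65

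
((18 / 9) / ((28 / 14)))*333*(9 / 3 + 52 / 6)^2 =45325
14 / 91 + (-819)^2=670761.15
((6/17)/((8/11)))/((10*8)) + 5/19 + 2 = 234547/103360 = 2.27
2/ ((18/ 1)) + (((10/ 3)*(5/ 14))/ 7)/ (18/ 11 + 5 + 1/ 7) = 0.14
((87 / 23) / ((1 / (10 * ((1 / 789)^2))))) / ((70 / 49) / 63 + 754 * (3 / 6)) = 42630 / 264512008829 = 0.00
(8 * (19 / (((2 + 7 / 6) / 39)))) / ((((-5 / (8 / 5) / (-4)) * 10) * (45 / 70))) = 46592 / 125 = 372.74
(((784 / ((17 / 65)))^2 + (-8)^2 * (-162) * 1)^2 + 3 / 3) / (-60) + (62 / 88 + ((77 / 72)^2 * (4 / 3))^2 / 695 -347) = -12959661697948139538347291269 / 9652186122036480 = -1342665955058.67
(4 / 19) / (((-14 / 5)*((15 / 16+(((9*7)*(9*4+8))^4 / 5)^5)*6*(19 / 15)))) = -1250000 / 29012806624636678036909583585598450695129553800753503025658153239781012357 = -0.00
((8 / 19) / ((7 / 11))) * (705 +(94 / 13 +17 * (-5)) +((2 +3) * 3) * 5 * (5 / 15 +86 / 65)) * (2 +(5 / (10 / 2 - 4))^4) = 28369176 / 91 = 311749.19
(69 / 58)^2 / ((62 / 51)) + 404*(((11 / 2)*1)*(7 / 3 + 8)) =22961.83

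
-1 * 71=-71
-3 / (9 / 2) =-2 / 3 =-0.67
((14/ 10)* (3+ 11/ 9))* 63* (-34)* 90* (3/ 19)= -179928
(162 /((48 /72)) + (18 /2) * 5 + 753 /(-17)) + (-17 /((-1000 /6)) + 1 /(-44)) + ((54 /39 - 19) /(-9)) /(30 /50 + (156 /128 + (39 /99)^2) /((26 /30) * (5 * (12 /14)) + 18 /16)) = 390001296401802 /1585374522875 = 246.00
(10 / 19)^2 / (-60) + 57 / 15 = 20552 / 5415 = 3.80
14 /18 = 7 /9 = 0.78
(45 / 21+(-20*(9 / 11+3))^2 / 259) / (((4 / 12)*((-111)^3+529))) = -2318265 / 42843609578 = -0.00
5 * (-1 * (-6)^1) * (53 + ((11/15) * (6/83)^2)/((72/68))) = 10954258/6889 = 1590.11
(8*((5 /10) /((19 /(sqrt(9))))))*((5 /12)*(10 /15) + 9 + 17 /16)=1489 /228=6.53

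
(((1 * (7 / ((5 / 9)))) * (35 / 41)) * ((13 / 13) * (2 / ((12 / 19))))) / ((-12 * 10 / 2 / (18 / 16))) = -0.64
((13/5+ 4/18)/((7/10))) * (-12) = -1016/21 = -48.38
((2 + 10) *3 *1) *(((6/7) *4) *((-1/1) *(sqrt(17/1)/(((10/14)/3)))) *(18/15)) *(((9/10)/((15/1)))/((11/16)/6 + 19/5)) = -2239488 *sqrt(17)/234875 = -39.31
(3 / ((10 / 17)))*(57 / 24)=969 / 80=12.11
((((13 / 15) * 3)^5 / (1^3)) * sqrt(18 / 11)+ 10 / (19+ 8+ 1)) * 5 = 25 / 14+ 1113879 * sqrt(22) / 6875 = 761.72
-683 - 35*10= -1033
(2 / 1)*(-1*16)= -32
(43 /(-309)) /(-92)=43 /28428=0.00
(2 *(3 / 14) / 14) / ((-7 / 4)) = -0.02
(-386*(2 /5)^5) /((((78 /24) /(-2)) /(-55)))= -1086976 /8125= -133.78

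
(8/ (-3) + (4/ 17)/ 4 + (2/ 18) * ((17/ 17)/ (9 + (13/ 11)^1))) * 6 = -44501/ 2856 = -15.58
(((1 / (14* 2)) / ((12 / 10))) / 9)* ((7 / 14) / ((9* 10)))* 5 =5 / 54432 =0.00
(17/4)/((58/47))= 799/232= 3.44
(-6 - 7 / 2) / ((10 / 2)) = -19 / 10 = -1.90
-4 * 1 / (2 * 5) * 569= -1138 / 5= -227.60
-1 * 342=-342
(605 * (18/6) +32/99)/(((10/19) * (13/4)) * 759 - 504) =6829246/2988117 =2.29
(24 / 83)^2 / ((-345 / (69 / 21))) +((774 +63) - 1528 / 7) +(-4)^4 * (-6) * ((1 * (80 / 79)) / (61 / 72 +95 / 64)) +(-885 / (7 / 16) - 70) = -54776770733459 / 25581578155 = -2141.26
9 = 9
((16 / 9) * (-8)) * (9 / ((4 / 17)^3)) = -9826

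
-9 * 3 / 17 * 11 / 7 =-297 / 119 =-2.50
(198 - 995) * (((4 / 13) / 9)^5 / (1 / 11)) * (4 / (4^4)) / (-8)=17534 / 21924480357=0.00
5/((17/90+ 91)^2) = 40500/67354849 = 0.00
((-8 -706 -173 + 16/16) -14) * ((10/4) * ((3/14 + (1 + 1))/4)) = -34875/28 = -1245.54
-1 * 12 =-12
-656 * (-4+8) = -2624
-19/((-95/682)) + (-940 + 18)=-3928/5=-785.60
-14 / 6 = -7 / 3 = -2.33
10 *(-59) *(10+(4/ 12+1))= -20060/ 3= -6686.67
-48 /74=-24 /37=-0.65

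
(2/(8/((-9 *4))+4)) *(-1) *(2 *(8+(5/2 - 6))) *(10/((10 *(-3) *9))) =3/17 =0.18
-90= -90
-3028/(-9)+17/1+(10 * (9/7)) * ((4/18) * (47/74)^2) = 30582928/86247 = 354.60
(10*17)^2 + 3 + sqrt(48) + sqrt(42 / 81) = sqrt(42) / 9 + 4*sqrt(3) + 28903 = 28910.65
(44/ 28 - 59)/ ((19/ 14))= -804/ 19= -42.32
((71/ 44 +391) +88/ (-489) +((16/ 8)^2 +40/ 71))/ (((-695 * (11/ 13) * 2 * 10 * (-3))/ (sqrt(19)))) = 7884070961 * sqrt(19)/ 700726633200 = 0.05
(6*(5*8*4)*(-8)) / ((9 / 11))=-28160 / 3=-9386.67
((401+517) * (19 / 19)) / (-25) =-918 / 25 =-36.72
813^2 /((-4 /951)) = -157145379.75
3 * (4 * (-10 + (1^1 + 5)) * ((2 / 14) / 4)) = -12 / 7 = -1.71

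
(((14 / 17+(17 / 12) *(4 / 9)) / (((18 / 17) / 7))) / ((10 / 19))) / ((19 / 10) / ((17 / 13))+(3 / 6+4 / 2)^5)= 1723528 / 9358173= 0.18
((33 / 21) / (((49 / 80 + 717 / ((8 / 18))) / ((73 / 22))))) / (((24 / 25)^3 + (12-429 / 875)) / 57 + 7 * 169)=216718750 / 79365682940851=0.00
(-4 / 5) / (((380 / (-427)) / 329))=140483 / 475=295.75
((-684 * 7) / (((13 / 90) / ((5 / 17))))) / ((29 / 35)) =-75411000 / 6409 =-11766.42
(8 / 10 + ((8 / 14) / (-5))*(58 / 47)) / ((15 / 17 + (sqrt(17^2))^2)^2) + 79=788995349999 / 9987281920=79.00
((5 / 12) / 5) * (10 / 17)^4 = 2500 / 250563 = 0.01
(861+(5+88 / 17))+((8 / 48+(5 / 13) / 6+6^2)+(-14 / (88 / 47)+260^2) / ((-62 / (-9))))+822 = 6958066091 / 602888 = 11541.23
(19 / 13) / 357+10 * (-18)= -835361 / 4641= -180.00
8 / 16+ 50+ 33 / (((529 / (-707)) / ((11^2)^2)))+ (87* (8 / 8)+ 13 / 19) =-12977610719 / 20102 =-645588.04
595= 595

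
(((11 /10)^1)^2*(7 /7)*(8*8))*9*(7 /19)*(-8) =-975744 /475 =-2054.20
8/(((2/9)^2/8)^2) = 209952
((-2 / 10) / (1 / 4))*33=-132 / 5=-26.40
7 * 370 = 2590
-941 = -941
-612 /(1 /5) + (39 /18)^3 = -658763 /216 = -3049.83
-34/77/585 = -34/45045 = -0.00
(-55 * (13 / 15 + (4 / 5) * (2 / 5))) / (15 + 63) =-979 / 1170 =-0.84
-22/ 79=-0.28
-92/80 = -23/20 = -1.15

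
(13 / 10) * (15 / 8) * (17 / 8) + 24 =3735 / 128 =29.18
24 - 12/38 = 450/19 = 23.68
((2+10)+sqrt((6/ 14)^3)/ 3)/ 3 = sqrt(21)/ 147+4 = 4.03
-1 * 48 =-48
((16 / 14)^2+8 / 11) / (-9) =-1096 / 4851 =-0.23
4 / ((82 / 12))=24 / 41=0.59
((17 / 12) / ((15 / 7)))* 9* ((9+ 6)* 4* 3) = 1071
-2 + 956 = 954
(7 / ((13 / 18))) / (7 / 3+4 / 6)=42 / 13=3.23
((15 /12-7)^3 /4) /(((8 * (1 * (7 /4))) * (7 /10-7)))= 60835 /112896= 0.54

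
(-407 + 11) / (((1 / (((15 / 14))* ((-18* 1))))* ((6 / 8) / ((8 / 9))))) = 63360 / 7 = 9051.43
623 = 623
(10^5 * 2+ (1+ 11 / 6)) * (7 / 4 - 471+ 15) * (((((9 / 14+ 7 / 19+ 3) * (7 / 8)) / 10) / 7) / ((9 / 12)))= -332359965509 / 54720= -6073829.78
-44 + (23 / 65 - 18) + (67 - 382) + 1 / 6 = -146827 / 390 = -376.48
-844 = -844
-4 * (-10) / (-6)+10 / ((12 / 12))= 10 / 3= 3.33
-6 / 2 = -3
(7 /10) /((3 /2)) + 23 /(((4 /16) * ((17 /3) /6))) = 24959 /255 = 97.88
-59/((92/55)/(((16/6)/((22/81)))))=-7965/23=-346.30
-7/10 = -0.70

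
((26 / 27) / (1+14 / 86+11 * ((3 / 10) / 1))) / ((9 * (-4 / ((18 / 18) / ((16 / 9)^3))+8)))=-8385 / 5062322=-0.00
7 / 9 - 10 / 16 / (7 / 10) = -29 / 252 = -0.12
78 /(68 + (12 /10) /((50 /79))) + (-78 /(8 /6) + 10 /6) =-55.72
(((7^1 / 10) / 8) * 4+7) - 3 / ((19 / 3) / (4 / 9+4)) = 1993 / 380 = 5.24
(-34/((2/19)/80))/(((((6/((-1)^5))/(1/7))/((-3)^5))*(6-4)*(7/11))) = -5755860/49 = -117466.53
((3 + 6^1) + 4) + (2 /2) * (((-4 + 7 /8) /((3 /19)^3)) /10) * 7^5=-576390449 /432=-1334237.15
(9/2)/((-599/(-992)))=4464/599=7.45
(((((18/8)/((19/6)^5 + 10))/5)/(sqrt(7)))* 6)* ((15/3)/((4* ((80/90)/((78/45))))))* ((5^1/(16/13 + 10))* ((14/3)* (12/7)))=13305708* sqrt(7)/1305021949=0.03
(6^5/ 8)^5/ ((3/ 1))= 289207845356544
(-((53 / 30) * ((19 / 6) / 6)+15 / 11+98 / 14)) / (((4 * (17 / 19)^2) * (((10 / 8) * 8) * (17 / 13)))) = -518280841 / 2334657600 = -0.22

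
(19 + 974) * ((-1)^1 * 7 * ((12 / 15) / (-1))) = 27804 / 5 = 5560.80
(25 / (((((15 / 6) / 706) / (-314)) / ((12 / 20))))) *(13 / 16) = -2161419 / 2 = -1080709.50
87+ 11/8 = 707/8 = 88.38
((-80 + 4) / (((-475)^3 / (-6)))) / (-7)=24 / 39484375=0.00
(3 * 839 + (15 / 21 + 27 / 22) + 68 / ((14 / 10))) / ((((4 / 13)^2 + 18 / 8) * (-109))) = -133644186 / 13302905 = -10.05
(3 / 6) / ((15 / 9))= 3 / 10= 0.30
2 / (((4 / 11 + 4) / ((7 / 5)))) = 77 / 120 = 0.64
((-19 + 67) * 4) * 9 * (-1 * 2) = -3456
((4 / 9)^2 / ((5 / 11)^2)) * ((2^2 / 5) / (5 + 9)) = 3872 / 70875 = 0.05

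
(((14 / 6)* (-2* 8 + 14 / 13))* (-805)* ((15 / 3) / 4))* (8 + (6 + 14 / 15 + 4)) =77616490 / 117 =663388.80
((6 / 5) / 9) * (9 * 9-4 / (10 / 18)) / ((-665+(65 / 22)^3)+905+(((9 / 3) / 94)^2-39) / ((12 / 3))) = 11572544544 / 301123116625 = 0.04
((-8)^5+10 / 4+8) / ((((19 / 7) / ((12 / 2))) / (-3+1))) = 2751630 / 19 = 144822.63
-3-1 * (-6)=3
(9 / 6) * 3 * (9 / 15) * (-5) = -27 / 2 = -13.50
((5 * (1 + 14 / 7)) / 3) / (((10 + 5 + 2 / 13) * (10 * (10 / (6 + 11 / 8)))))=767 / 31520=0.02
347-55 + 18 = 310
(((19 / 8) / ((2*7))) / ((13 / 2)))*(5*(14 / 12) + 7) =209 / 624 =0.33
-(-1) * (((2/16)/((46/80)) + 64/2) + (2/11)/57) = 464653/14421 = 32.22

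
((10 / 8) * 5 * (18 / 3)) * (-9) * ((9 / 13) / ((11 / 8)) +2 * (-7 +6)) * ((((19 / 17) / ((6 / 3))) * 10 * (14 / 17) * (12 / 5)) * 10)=2305422000 / 41327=55784.89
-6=-6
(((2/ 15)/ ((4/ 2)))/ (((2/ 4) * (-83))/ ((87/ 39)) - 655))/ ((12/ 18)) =-29/ 195345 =-0.00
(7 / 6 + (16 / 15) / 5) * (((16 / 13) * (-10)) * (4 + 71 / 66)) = -12328 / 143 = -86.21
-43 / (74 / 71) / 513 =-3053 / 37962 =-0.08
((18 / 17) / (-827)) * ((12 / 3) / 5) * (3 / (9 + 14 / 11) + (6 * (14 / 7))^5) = -254.87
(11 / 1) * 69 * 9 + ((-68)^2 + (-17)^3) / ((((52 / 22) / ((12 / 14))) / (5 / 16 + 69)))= -630597 / 1456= -433.10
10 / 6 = 5 / 3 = 1.67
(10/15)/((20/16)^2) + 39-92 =-3943/75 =-52.57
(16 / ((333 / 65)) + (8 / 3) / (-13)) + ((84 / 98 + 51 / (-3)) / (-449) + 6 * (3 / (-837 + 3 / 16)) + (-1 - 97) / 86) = 1.79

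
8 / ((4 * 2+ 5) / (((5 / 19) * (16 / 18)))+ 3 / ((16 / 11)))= 0.14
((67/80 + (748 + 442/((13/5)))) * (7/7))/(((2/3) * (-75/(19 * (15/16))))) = -4189899/12800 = -327.34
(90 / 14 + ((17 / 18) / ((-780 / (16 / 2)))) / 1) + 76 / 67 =6217012 / 823095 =7.55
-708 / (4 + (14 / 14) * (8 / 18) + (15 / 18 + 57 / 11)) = -67.69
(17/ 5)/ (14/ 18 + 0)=153/ 35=4.37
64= 64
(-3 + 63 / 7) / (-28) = -0.21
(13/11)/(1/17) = 221/11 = 20.09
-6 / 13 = -0.46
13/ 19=0.68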